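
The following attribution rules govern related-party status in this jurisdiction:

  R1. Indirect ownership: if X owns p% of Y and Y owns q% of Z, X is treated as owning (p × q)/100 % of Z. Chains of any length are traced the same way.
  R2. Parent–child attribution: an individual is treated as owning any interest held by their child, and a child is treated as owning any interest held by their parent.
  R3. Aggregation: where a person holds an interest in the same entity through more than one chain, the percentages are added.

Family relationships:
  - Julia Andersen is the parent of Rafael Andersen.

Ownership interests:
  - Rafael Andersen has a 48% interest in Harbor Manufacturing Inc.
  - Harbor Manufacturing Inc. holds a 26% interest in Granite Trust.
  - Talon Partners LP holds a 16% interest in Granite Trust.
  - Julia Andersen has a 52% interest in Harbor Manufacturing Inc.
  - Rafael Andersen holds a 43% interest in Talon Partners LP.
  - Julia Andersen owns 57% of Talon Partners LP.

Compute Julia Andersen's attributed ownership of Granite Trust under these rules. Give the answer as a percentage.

By parent–child attribution (R2), Julia Andersen is treated as also owning Rafael Andersen's interest in Harbor Manufacturing Inc, giving 52% + 48% = 100%.
By parent–child attribution (R2), Julia Andersen is treated as also owning Rafael Andersen's interest in Talon Partners LP, giving 57% + 43% = 100%.
Chain via Harbor Manufacturing Inc. (R1): 100% × 26% = 26% of Granite Trust.
Chain via Talon Partners LP (R1): 100% × 16% = 16% of Granite Trust.
Aggregating (R3): 26% + 16% = 42%.

42%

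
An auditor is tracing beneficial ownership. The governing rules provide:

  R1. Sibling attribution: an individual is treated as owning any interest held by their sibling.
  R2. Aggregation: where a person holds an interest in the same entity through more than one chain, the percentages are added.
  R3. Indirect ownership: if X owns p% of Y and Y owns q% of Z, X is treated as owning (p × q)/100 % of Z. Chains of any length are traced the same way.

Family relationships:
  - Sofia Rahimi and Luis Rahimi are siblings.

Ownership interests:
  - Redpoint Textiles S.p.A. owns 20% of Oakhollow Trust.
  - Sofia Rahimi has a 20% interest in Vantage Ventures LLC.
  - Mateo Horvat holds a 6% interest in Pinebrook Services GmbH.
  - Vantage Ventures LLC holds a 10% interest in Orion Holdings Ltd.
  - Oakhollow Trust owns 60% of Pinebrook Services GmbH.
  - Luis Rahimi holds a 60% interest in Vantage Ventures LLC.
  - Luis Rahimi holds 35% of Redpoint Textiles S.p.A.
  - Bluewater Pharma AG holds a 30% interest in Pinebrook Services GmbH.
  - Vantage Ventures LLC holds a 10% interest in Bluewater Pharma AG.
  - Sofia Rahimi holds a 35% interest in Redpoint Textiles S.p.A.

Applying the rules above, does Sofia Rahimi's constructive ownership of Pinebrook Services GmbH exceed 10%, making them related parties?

By sibling attribution (R1), Sofia Rahimi is treated as also owning Luis Rahimi's interest in Redpoint Textiles S.p.A, giving 35% + 35% = 70%.
By sibling attribution (R1), Sofia Rahimi is treated as also owning Luis Rahimi's interest in Vantage Ventures LLC, giving 20% + 60% = 80%.
Chain via Redpoint Textiles S.p.A. → Oakhollow Trust (R3): 70% × 20% × 60% = 8.4% of Pinebrook Services GmbH.
Chain via Vantage Ventures LLC → Bluewater Pharma AG (R3): 80% × 10% × 30% = 2.4% of Pinebrook Services GmbH.
Aggregating (R2): 8.4% + 2.4% = 10.8%.
10.8% exceeds the 10% threshold, so Sofia is a related party to Pinebrook Services GmbH.

Yes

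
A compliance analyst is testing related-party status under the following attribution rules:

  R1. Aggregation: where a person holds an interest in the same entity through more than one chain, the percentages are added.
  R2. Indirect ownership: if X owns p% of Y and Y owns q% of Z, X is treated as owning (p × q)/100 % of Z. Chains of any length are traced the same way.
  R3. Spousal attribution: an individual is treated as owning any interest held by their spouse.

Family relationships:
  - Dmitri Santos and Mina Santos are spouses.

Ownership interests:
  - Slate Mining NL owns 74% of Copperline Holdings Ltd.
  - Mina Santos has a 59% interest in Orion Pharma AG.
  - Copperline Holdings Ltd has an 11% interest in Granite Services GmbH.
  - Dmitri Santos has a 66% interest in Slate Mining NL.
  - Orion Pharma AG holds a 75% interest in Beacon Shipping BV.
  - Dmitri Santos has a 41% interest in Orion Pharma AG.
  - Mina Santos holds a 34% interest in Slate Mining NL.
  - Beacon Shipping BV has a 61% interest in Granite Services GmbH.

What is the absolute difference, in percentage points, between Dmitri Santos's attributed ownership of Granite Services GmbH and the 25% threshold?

28.89

By spousal attribution (R3), Dmitri Santos is treated as also owning Mina Santos's interest in Orion Pharma AG, giving 41% + 59% = 100%.
By spousal attribution (R3), Dmitri Santos is treated as also owning Mina Santos's interest in Slate Mining NL, giving 66% + 34% = 100%.
Chain via Orion Pharma AG → Beacon Shipping BV (R2): 100% × 75% × 61% = 45.75% of Granite Services GmbH.
Chain via Slate Mining NL → Copperline Holdings Ltd (R2): 100% × 74% × 11% = 8.14% of Granite Services GmbH.
Aggregating (R1): 45.75% + 8.14% = 53.89%.
53.89% exceeds the 25% threshold by 28.89 percentage points.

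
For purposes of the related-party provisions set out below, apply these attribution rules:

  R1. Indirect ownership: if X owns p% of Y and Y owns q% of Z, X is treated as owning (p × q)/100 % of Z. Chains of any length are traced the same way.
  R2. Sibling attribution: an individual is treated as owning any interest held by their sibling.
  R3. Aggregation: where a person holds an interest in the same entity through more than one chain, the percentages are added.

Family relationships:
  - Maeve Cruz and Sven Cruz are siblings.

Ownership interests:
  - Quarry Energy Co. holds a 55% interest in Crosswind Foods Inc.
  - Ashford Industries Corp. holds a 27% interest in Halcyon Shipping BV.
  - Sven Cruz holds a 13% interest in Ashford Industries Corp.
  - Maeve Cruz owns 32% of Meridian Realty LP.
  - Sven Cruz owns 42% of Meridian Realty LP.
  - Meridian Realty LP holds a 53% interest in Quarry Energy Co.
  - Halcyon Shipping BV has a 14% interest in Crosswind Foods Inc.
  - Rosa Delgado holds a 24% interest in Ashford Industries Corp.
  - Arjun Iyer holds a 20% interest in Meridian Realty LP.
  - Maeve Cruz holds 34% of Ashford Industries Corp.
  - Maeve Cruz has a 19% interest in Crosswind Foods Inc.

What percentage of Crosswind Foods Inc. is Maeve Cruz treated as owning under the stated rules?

By sibling attribution (R2), Maeve Cruz is treated as also owning Sven Cruz's interest in Ashford Industries Corp, giving 34% + 13% = 47%.
By sibling attribution (R2), Maeve Cruz is treated as also owning Sven Cruz's interest in Meridian Realty LP, giving 32% + 42% = 74%.
Chain via Ashford Industries Corp. → Halcyon Shipping BV (R1): 47% × 27% × 14% = 1.7766% of Crosswind Foods Inc.
Chain via Meridian Realty LP → Quarry Energy Co. (R1): 74% × 53% × 55% = 21.571% of Crosswind Foods Inc.
Direct interest in Crosswind Foods Inc: 19%.
Aggregating (R3): 1.7766% + 21.571% + 19% = 42.3476%.

42.3476%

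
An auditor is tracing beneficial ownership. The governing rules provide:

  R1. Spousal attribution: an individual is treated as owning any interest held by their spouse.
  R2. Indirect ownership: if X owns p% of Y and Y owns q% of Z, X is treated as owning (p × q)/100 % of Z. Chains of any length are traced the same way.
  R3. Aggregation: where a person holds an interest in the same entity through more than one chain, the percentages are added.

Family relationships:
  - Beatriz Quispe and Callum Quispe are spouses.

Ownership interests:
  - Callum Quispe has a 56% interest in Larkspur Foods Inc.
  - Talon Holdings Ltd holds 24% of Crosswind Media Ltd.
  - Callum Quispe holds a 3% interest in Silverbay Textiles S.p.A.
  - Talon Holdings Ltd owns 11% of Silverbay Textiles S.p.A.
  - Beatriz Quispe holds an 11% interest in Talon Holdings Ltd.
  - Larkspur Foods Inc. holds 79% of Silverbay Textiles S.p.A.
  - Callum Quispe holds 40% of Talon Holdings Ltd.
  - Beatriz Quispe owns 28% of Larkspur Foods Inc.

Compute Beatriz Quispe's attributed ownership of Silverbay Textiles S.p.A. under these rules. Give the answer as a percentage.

74.97%

By spousal attribution (R1), Beatriz Quispe is treated as also owning Callum Quispe's interest in Larkspur Foods Inc, giving 28% + 56% = 84%.
By spousal attribution (R1), Beatriz Quispe is treated as also owning Callum Quispe's interest in Talon Holdings Ltd, giving 11% + 40% = 51%.
By spousal attribution (R1), Beatriz Quispe is treated as owning Callum Quispe's 3% interest in Silverbay Textiles S.p.A.
Chain via Larkspur Foods Inc. (R2): 84% × 79% = 66.36% of Silverbay Textiles S.p.A.
Chain via Talon Holdings Ltd (R2): 51% × 11% = 5.61% of Silverbay Textiles S.p.A.
Direct interest in Silverbay Textiles S.p.A: 3%.
Aggregating (R3): 66.36% + 5.61% + 3% = 74.97%.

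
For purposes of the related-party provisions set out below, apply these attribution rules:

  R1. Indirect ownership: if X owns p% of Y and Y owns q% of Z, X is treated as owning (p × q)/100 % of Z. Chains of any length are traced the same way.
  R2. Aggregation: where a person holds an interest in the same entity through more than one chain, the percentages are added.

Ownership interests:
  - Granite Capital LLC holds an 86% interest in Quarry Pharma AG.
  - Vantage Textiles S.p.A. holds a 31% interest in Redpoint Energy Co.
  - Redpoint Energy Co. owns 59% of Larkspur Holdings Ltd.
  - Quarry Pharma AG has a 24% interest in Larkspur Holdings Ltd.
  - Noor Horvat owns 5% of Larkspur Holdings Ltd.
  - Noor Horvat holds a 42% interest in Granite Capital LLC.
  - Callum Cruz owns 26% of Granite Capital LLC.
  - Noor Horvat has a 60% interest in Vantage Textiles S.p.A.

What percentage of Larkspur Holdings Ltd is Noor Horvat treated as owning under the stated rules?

Chain via Granite Capital LLC → Quarry Pharma AG (R1): 42% × 86% × 24% = 8.6688% of Larkspur Holdings Ltd.
Chain via Vantage Textiles S.p.A. → Redpoint Energy Co. (R1): 60% × 31% × 59% = 10.974% of Larkspur Holdings Ltd.
Direct interest in Larkspur Holdings Ltd: 5%.
Aggregating (R2): 8.6688% + 10.974% + 5% = 24.6428%.

24.6428%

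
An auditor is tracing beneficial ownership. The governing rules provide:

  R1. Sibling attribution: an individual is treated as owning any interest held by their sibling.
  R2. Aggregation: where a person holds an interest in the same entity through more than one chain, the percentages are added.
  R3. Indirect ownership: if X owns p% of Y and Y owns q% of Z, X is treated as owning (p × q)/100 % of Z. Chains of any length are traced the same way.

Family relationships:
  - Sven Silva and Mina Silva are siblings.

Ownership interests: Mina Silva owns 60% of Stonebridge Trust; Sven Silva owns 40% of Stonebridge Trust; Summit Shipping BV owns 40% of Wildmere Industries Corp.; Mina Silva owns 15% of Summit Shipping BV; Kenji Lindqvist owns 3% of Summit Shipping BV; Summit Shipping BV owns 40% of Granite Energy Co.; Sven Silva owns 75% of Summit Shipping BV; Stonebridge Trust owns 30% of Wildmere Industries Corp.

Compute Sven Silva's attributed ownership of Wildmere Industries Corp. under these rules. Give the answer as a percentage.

By sibling attribution (R1), Sven Silva is treated as also owning Mina Silva's interest in Stonebridge Trust, giving 40% + 60% = 100%.
By sibling attribution (R1), Sven Silva is treated as also owning Mina Silva's interest in Summit Shipping BV, giving 75% + 15% = 90%.
Chain via Stonebridge Trust (R3): 100% × 30% = 30% of Wildmere Industries Corp.
Chain via Summit Shipping BV (R3): 90% × 40% = 36% of Wildmere Industries Corp.
Aggregating (R2): 30% + 36% = 66%.

66%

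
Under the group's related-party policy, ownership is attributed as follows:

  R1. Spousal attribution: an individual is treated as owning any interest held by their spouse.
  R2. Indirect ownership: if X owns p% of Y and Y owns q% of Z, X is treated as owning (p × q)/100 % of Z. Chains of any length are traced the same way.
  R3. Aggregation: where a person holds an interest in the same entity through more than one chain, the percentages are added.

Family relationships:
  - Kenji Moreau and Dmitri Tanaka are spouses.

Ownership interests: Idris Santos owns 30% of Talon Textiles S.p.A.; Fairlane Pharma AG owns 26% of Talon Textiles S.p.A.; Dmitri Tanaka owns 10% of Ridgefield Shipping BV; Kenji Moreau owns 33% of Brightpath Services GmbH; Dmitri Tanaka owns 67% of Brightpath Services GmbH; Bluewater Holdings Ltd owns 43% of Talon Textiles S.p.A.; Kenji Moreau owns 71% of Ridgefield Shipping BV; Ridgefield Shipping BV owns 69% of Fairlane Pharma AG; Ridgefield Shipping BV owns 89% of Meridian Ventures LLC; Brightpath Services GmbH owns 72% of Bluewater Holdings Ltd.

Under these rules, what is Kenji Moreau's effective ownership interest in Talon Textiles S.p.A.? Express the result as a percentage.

45.4914%

By spousal attribution (R1), Kenji Moreau is treated as also owning Dmitri Tanaka's interest in Brightpath Services GmbH, giving 33% + 67% = 100%.
By spousal attribution (R1), Kenji Moreau is treated as also owning Dmitri Tanaka's interest in Ridgefield Shipping BV, giving 71% + 10% = 81%.
Chain via Brightpath Services GmbH → Bluewater Holdings Ltd (R2): 100% × 72% × 43% = 30.96% of Talon Textiles S.p.A.
Chain via Ridgefield Shipping BV → Fairlane Pharma AG (R2): 81% × 69% × 26% = 14.5314% of Talon Textiles S.p.A.
Aggregating (R3): 30.96% + 14.5314% = 45.4914%.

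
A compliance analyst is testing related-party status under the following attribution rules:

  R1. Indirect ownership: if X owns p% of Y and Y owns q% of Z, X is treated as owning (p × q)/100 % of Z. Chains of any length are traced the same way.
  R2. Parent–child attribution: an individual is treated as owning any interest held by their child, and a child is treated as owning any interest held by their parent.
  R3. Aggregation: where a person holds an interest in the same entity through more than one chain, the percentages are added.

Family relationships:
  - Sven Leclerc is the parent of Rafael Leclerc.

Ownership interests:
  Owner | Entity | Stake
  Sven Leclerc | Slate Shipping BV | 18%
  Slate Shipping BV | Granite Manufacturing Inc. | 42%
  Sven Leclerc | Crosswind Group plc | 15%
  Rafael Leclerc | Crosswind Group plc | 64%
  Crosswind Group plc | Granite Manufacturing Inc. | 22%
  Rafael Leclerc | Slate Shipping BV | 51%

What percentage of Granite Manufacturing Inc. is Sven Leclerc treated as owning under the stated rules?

46.36%

By parent–child attribution (R2), Sven Leclerc is treated as also owning Rafael Leclerc's interest in Crosswind Group plc, giving 15% + 64% = 79%.
By parent–child attribution (R2), Sven Leclerc is treated as also owning Rafael Leclerc's interest in Slate Shipping BV, giving 18% + 51% = 69%.
Chain via Crosswind Group plc (R1): 79% × 22% = 17.38% of Granite Manufacturing Inc.
Chain via Slate Shipping BV (R1): 69% × 42% = 28.98% of Granite Manufacturing Inc.
Aggregating (R3): 17.38% + 28.98% = 46.36%.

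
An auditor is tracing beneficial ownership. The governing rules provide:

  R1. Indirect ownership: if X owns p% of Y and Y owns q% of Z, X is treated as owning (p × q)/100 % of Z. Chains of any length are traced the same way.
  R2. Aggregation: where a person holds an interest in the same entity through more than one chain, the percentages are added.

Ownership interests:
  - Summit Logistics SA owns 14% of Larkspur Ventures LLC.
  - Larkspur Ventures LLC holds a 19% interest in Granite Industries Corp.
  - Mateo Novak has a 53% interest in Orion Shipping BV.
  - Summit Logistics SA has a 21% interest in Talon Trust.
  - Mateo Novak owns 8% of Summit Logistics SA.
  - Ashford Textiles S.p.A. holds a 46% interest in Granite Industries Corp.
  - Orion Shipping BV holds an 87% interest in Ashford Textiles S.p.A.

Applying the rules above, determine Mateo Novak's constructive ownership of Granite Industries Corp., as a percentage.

21.4234%

Chain via Summit Logistics SA → Larkspur Ventures LLC (R1): 8% × 14% × 19% = 0.2128% of Granite Industries Corp.
Chain via Orion Shipping BV → Ashford Textiles S.p.A. (R1): 53% × 87% × 46% = 21.2106% of Granite Industries Corp.
Aggregating (R2): 0.2128% + 21.2106% = 21.4234%.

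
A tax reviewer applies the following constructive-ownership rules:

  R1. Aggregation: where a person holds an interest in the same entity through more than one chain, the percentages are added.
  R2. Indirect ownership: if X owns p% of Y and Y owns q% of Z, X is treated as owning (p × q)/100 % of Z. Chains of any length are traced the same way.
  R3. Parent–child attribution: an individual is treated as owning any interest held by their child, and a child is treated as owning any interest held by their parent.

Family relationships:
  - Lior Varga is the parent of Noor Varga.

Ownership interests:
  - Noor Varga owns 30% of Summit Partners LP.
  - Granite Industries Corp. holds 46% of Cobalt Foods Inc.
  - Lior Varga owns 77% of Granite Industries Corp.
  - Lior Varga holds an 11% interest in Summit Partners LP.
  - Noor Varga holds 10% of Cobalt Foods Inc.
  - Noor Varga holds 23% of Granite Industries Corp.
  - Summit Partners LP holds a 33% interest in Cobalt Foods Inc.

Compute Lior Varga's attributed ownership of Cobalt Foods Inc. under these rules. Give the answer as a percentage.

By parent–child attribution (R3), Lior Varga is treated as also owning Noor Varga's interest in Summit Partners LP, giving 11% + 30% = 41%.
By parent–child attribution (R3), Lior Varga is treated as also owning Noor Varga's interest in Granite Industries Corp, giving 77% + 23% = 100%.
By parent–child attribution (R3), Lior Varga is treated as owning Noor Varga's 10% interest in Cobalt Foods Inc.
Chain via Summit Partners LP (R2): 41% × 33% = 13.53% of Cobalt Foods Inc.
Chain via Granite Industries Corp. (R2): 100% × 46% = 46% of Cobalt Foods Inc.
Direct interest in Cobalt Foods Inc: 10%.
Aggregating (R1): 13.53% + 46% + 10% = 69.53%.

69.53%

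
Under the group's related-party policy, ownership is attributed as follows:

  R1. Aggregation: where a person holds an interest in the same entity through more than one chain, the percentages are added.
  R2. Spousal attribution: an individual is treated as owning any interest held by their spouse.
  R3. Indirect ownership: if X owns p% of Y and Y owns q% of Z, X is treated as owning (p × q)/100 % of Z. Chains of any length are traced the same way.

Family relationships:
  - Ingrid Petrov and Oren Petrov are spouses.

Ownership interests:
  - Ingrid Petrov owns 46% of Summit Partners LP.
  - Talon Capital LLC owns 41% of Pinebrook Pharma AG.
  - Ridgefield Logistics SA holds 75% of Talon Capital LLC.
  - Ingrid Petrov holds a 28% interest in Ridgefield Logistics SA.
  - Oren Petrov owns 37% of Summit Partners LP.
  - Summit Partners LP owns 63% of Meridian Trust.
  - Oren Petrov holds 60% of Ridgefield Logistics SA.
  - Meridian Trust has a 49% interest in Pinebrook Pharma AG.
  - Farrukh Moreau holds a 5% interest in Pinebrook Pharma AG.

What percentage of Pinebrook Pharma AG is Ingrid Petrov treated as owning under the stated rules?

52.6821%

By spousal attribution (R2), Ingrid Petrov is treated as also owning Oren Petrov's interest in Ridgefield Logistics SA, giving 28% + 60% = 88%.
By spousal attribution (R2), Ingrid Petrov is treated as also owning Oren Petrov's interest in Summit Partners LP, giving 46% + 37% = 83%.
Chain via Ridgefield Logistics SA → Talon Capital LLC (R3): 88% × 75% × 41% = 27.06% of Pinebrook Pharma AG.
Chain via Summit Partners LP → Meridian Trust (R3): 83% × 63% × 49% = 25.6221% of Pinebrook Pharma AG.
Aggregating (R1): 27.06% + 25.6221% = 52.6821%.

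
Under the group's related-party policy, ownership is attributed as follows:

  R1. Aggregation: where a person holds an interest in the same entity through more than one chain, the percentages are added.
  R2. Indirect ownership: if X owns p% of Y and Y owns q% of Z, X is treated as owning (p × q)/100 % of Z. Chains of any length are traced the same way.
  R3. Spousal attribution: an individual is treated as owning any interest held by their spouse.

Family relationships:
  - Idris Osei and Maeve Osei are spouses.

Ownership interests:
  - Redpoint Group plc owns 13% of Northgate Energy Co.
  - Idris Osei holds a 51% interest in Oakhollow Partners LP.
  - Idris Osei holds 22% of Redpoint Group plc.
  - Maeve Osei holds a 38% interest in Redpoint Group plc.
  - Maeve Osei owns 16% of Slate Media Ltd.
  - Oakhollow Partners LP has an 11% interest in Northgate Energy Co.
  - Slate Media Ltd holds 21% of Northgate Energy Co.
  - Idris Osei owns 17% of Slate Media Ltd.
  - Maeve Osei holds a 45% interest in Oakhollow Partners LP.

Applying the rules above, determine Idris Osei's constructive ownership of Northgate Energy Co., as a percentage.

By spousal attribution (R3), Idris Osei is treated as also owning Maeve Osei's interest in Redpoint Group plc, giving 22% + 38% = 60%.
By spousal attribution (R3), Idris Osei is treated as also owning Maeve Osei's interest in Slate Media Ltd, giving 17% + 16% = 33%.
By spousal attribution (R3), Idris Osei is treated as also owning Maeve Osei's interest in Oakhollow Partners LP, giving 51% + 45% = 96%.
Chain via Redpoint Group plc (R2): 60% × 13% = 7.8% of Northgate Energy Co.
Chain via Slate Media Ltd (R2): 33% × 21% = 6.93% of Northgate Energy Co.
Chain via Oakhollow Partners LP (R2): 96% × 11% = 10.56% of Northgate Energy Co.
Aggregating (R1): 7.8% + 6.93% + 10.56% = 25.29%.

25.29%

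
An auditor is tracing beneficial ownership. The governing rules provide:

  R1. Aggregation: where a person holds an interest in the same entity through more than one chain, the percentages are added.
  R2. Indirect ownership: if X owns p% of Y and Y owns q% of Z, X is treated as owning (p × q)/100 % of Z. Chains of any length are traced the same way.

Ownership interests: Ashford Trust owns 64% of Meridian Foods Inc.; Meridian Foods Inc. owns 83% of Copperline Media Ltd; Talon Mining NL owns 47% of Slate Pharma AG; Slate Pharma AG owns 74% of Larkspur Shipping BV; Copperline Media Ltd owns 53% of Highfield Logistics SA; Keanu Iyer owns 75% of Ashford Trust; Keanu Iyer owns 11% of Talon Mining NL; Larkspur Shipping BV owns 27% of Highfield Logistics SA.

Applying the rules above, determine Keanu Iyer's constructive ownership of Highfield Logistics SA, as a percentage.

22.148166%

Chain via Talon Mining NL → Slate Pharma AG → Larkspur Shipping BV (R2): 11% × 47% × 74% × 27% = 1.032966% of Highfield Logistics SA.
Chain via Ashford Trust → Meridian Foods Inc. → Copperline Media Ltd (R2): 75% × 64% × 83% × 53% = 21.1152% of Highfield Logistics SA.
Aggregating (R1): 1.032966% + 21.1152% = 22.148166%.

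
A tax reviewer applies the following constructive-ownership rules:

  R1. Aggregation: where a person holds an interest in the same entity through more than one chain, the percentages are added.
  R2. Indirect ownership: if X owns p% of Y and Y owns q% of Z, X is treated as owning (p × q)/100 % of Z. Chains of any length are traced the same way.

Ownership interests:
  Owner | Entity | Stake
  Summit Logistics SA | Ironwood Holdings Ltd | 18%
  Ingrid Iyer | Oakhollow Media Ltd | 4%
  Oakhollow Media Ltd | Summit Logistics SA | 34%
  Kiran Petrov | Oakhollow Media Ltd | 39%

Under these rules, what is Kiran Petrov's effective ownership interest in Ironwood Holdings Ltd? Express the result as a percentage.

Chain via Oakhollow Media Ltd → Summit Logistics SA (R2): 39% × 34% × 18% = 2.3868% of Ironwood Holdings Ltd.

2.3868%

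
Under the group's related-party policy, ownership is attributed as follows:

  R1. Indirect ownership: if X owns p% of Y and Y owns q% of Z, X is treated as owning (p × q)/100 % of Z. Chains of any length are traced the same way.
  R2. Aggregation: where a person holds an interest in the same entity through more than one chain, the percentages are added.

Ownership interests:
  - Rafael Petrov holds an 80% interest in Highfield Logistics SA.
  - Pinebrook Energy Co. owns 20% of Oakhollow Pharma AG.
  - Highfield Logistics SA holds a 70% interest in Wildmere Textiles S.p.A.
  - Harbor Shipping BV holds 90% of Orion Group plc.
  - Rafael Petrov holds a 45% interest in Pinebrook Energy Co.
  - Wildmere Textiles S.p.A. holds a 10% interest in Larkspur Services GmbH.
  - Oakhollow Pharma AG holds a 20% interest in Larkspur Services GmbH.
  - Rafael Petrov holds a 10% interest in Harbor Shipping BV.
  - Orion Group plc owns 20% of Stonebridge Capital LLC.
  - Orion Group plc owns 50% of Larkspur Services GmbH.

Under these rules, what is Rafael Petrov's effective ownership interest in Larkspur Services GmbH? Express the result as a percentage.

11.9%

Chain via Harbor Shipping BV → Orion Group plc (R1): 10% × 90% × 50% = 4.5% of Larkspur Services GmbH.
Chain via Pinebrook Energy Co. → Oakhollow Pharma AG (R1): 45% × 20% × 20% = 1.8% of Larkspur Services GmbH.
Chain via Highfield Logistics SA → Wildmere Textiles S.p.A. (R1): 80% × 70% × 10% = 5.6% of Larkspur Services GmbH.
Aggregating (R2): 4.5% + 1.8% + 5.6% = 11.9%.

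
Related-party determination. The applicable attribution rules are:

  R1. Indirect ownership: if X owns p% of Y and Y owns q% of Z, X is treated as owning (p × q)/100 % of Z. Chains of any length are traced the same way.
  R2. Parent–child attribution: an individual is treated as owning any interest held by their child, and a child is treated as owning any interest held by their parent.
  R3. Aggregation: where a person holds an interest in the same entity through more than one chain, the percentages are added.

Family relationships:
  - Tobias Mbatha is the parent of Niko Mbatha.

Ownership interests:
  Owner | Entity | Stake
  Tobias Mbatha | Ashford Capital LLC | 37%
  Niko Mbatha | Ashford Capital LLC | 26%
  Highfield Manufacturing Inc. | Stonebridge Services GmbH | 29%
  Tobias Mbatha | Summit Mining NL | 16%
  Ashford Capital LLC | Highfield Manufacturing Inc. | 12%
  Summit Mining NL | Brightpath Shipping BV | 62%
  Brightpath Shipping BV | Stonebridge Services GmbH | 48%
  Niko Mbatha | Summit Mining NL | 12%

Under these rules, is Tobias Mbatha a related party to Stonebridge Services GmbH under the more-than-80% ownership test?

By parent–child attribution (R2), Tobias Mbatha is treated as also owning Niko Mbatha's interest in Ashford Capital LLC, giving 37% + 26% = 63%.
By parent–child attribution (R2), Tobias Mbatha is treated as also owning Niko Mbatha's interest in Summit Mining NL, giving 16% + 12% = 28%.
Chain via Ashford Capital LLC → Highfield Manufacturing Inc. (R1): 63% × 12% × 29% = 2.1924% of Stonebridge Services GmbH.
Chain via Summit Mining NL → Brightpath Shipping BV (R1): 28% × 62% × 48% = 8.3328% of Stonebridge Services GmbH.
Aggregating (R3): 2.1924% + 8.3328% = 10.5252%.
10.5252% does not exceed the 80% threshold, so Tobias is not a related party to Stonebridge Services GmbH.

No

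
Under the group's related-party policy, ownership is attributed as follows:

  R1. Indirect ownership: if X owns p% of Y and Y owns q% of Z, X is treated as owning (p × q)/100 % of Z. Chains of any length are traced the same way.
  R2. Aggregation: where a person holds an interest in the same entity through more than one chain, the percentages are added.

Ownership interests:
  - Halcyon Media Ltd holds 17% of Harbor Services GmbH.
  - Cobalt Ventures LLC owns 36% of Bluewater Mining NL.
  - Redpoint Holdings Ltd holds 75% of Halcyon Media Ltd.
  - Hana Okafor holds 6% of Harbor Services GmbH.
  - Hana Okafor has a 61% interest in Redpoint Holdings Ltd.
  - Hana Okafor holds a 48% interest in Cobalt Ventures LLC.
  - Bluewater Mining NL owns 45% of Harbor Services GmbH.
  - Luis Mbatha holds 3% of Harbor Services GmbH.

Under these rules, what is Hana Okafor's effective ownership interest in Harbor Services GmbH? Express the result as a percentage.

21.5535%

Chain via Redpoint Holdings Ltd → Halcyon Media Ltd (R1): 61% × 75% × 17% = 7.7775% of Harbor Services GmbH.
Chain via Cobalt Ventures LLC → Bluewater Mining NL (R1): 48% × 36% × 45% = 7.776% of Harbor Services GmbH.
Direct interest in Harbor Services GmbH: 6%.
Aggregating (R2): 7.7775% + 7.776% + 6% = 21.5535%.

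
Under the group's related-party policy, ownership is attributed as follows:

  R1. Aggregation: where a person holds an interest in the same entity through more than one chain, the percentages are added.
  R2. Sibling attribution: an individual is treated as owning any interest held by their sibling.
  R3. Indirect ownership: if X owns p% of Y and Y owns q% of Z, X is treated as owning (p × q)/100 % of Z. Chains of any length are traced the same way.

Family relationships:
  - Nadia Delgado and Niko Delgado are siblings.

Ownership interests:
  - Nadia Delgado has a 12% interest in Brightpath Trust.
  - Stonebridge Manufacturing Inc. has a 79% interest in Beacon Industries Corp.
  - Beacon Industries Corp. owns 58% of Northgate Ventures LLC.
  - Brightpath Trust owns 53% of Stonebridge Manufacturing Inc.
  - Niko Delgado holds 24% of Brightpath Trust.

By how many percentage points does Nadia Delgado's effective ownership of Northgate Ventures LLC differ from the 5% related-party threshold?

By sibling attribution (R2), Nadia Delgado is treated as also owning Niko Delgado's interest in Brightpath Trust, giving 12% + 24% = 36%.
Chain via Brightpath Trust → Stonebridge Manufacturing Inc. → Beacon Industries Corp. (R3): 36% × 53% × 79% × 58% = 8.742456% of Northgate Ventures LLC.
8.742456% exceeds the 5% threshold by 3.742456 percentage points.

3.742456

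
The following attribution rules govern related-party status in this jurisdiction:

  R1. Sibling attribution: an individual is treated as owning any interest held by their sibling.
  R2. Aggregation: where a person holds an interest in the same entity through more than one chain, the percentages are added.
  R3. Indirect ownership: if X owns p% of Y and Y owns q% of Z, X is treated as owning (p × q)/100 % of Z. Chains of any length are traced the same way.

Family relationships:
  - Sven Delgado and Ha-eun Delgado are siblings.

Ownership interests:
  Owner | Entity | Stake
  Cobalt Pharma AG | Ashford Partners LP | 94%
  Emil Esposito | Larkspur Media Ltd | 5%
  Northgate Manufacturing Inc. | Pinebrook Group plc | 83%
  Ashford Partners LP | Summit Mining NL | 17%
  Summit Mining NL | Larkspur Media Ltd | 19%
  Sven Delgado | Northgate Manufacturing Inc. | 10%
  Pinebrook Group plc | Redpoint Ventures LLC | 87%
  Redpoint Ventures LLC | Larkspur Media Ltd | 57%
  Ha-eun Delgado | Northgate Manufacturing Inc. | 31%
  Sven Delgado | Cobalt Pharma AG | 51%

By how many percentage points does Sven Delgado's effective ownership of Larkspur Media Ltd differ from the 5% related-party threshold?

By sibling attribution (R1), Sven Delgado is treated as also owning Ha-eun Delgado's interest in Northgate Manufacturing Inc, giving 10% + 31% = 41%.
Chain via Cobalt Pharma AG → Ashford Partners LP → Summit Mining NL (R3): 51% × 94% × 17% × 19% = 1.548462% of Larkspur Media Ltd.
Chain via Northgate Manufacturing Inc. → Pinebrook Group plc → Redpoint Ventures LLC (R3): 41% × 83% × 87% × 57% = 16.875477% of Larkspur Media Ltd.
Aggregating (R2): 1.548462% + 16.875477% = 18.423939%.
18.423939% exceeds the 5% threshold by 13.423939 percentage points.

13.423939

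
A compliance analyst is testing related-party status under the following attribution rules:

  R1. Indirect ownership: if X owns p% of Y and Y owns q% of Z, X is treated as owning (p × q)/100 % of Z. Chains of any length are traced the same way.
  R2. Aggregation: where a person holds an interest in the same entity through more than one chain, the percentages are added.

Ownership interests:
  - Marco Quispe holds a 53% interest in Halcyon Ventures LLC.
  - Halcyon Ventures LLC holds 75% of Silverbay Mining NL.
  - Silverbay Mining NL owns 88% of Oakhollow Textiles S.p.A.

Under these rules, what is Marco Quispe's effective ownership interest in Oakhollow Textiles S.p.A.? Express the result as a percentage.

34.98%

Chain via Halcyon Ventures LLC → Silverbay Mining NL (R1): 53% × 75% × 88% = 34.98% of Oakhollow Textiles S.p.A.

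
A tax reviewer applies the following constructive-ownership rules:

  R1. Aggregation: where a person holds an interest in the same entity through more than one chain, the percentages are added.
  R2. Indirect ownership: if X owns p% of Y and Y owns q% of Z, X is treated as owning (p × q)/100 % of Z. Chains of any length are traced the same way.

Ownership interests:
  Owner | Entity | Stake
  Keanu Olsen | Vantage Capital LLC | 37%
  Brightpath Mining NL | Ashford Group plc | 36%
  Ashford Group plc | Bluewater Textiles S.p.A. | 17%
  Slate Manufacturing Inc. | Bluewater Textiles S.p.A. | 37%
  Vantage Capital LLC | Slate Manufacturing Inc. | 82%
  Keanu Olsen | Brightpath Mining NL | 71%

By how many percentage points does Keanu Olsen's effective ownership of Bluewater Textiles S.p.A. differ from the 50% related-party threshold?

34.429

Chain via Vantage Capital LLC → Slate Manufacturing Inc. (R2): 37% × 82% × 37% = 11.2258% of Bluewater Textiles S.p.A.
Chain via Brightpath Mining NL → Ashford Group plc (R2): 71% × 36% × 17% = 4.3452% of Bluewater Textiles S.p.A.
Aggregating (R1): 11.2258% + 4.3452% = 15.571%.
15.571% falls short of the 50% threshold by 34.429 percentage points.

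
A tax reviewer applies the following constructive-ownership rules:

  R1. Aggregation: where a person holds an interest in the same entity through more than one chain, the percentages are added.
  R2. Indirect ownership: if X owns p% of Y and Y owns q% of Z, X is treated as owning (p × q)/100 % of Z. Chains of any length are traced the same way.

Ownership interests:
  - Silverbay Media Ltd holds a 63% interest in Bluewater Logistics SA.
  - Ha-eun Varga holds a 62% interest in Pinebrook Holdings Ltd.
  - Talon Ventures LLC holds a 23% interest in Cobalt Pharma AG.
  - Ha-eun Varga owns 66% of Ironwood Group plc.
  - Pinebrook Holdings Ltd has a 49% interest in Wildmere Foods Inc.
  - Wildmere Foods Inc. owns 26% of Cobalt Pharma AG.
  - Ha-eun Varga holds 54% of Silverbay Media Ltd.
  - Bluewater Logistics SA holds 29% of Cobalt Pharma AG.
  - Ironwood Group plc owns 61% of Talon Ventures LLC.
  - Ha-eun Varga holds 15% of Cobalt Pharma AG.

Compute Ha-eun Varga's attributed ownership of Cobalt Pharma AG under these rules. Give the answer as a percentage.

Chain via Silverbay Media Ltd → Bluewater Logistics SA (R2): 54% × 63% × 29% = 9.8658% of Cobalt Pharma AG.
Chain via Ironwood Group plc → Talon Ventures LLC (R2): 66% × 61% × 23% = 9.2598% of Cobalt Pharma AG.
Chain via Pinebrook Holdings Ltd → Wildmere Foods Inc. (R2): 62% × 49% × 26% = 7.8988% of Cobalt Pharma AG.
Direct interest in Cobalt Pharma AG: 15%.
Aggregating (R1): 9.8658% + 9.2598% + 7.8988% + 15% = 42.0244%.

42.0244%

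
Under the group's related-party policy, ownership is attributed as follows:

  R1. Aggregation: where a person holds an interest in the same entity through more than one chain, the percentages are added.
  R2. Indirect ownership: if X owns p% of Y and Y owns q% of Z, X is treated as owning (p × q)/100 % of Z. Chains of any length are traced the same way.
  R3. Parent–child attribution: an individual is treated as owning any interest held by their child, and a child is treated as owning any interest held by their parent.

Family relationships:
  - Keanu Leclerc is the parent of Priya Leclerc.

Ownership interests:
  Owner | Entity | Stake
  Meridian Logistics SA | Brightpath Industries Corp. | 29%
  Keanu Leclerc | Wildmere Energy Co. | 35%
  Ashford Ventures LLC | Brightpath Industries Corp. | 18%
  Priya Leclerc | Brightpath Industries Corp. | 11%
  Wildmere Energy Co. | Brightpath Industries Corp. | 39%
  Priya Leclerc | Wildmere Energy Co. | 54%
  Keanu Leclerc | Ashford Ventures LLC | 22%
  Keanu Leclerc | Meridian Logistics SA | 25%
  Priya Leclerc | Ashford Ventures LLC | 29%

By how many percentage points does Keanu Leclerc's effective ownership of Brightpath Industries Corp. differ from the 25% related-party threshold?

By parent–child attribution (R3), Keanu Leclerc is treated as also owning Priya Leclerc's interest in Ashford Ventures LLC, giving 22% + 29% = 51%.
By parent–child attribution (R3), Keanu Leclerc is treated as also owning Priya Leclerc's interest in Wildmere Energy Co, giving 35% + 54% = 89%.
By parent–child attribution (R3), Keanu Leclerc is treated as owning Priya Leclerc's 11% interest in Brightpath Industries Corp.
Chain via Ashford Ventures LLC (R2): 51% × 18% = 9.18% of Brightpath Industries Corp.
Chain via Wildmere Energy Co. (R2): 89% × 39% = 34.71% of Brightpath Industries Corp.
Chain via Meridian Logistics SA (R2): 25% × 29% = 7.25% of Brightpath Industries Corp.
Direct interest in Brightpath Industries Corp: 11%.
Aggregating (R1): 9.18% + 34.71% + 7.25% + 11% = 62.14%.
62.14% exceeds the 25% threshold by 37.14 percentage points.

37.14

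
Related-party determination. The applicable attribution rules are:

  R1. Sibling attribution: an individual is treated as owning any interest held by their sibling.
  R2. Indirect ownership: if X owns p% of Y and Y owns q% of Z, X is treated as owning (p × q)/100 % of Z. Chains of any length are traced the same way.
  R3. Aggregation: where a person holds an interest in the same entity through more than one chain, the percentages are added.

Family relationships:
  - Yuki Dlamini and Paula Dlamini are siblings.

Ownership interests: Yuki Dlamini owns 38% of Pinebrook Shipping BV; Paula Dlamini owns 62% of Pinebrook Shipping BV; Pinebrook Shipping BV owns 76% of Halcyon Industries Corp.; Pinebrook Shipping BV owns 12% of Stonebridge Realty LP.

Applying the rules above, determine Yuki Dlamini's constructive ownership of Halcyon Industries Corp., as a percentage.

By sibling attribution (R1), Yuki Dlamini is treated as also owning Paula Dlamini's interest in Pinebrook Shipping BV, giving 38% + 62% = 100%.
Chain via Pinebrook Shipping BV (R2): 100% × 76% = 76% of Halcyon Industries Corp.

76%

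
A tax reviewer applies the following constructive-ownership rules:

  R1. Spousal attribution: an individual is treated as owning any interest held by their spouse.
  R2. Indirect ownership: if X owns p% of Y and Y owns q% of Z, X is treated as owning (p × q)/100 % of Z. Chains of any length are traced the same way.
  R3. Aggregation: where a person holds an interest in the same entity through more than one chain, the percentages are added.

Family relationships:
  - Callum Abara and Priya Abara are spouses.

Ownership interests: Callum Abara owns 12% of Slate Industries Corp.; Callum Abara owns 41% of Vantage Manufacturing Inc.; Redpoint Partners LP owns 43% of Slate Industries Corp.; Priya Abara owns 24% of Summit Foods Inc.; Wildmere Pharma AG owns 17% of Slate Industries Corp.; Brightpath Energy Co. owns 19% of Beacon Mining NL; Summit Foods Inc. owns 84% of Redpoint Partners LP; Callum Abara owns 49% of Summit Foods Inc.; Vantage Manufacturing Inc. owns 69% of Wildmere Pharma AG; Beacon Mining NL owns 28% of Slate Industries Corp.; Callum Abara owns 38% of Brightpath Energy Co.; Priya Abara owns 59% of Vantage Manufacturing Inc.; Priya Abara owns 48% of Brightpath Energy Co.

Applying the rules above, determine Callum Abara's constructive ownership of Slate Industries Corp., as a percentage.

By spousal attribution (R1), Callum Abara is treated as also owning Priya Abara's interest in Vantage Manufacturing Inc, giving 41% + 59% = 100%.
By spousal attribution (R1), Callum Abara is treated as also owning Priya Abara's interest in Summit Foods Inc, giving 49% + 24% = 73%.
By spousal attribution (R1), Callum Abara is treated as also owning Priya Abara's interest in Brightpath Energy Co, giving 38% + 48% = 86%.
Chain via Vantage Manufacturing Inc. → Wildmere Pharma AG (R2): 100% × 69% × 17% = 11.73% of Slate Industries Corp.
Chain via Summit Foods Inc. → Redpoint Partners LP (R2): 73% × 84% × 43% = 26.3676% of Slate Industries Corp.
Chain via Brightpath Energy Co. → Beacon Mining NL (R2): 86% × 19% × 28% = 4.5752% of Slate Industries Corp.
Direct interest in Slate Industries Corp: 12%.
Aggregating (R3): 11.73% + 26.3676% + 4.5752% + 12% = 54.6728%.

54.6728%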